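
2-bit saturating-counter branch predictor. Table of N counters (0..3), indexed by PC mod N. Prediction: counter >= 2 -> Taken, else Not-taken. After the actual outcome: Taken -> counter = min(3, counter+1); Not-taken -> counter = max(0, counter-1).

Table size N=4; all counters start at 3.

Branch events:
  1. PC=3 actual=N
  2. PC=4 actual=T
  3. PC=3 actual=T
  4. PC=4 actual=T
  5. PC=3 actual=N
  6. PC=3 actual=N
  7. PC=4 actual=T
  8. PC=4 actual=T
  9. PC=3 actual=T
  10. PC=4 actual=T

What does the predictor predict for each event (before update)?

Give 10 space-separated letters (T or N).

Ev 1: PC=3 idx=3 pred=T actual=N -> ctr[3]=2
Ev 2: PC=4 idx=0 pred=T actual=T -> ctr[0]=3
Ev 3: PC=3 idx=3 pred=T actual=T -> ctr[3]=3
Ev 4: PC=4 idx=0 pred=T actual=T -> ctr[0]=3
Ev 5: PC=3 idx=3 pred=T actual=N -> ctr[3]=2
Ev 6: PC=3 idx=3 pred=T actual=N -> ctr[3]=1
Ev 7: PC=4 idx=0 pred=T actual=T -> ctr[0]=3
Ev 8: PC=4 idx=0 pred=T actual=T -> ctr[0]=3
Ev 9: PC=3 idx=3 pred=N actual=T -> ctr[3]=2
Ev 10: PC=4 idx=0 pred=T actual=T -> ctr[0]=3

Answer: T T T T T T T T N T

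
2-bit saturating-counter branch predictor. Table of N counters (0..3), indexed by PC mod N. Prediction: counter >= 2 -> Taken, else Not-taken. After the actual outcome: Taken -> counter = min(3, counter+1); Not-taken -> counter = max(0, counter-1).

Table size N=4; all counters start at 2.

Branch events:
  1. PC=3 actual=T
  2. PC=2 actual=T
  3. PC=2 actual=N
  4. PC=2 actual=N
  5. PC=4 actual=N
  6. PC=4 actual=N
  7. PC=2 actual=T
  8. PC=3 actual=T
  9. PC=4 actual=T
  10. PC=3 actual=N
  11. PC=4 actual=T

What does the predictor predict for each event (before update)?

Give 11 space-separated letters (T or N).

Ev 1: PC=3 idx=3 pred=T actual=T -> ctr[3]=3
Ev 2: PC=2 idx=2 pred=T actual=T -> ctr[2]=3
Ev 3: PC=2 idx=2 pred=T actual=N -> ctr[2]=2
Ev 4: PC=2 idx=2 pred=T actual=N -> ctr[2]=1
Ev 5: PC=4 idx=0 pred=T actual=N -> ctr[0]=1
Ev 6: PC=4 idx=0 pred=N actual=N -> ctr[0]=0
Ev 7: PC=2 idx=2 pred=N actual=T -> ctr[2]=2
Ev 8: PC=3 idx=3 pred=T actual=T -> ctr[3]=3
Ev 9: PC=4 idx=0 pred=N actual=T -> ctr[0]=1
Ev 10: PC=3 idx=3 pred=T actual=N -> ctr[3]=2
Ev 11: PC=4 idx=0 pred=N actual=T -> ctr[0]=2

Answer: T T T T T N N T N T N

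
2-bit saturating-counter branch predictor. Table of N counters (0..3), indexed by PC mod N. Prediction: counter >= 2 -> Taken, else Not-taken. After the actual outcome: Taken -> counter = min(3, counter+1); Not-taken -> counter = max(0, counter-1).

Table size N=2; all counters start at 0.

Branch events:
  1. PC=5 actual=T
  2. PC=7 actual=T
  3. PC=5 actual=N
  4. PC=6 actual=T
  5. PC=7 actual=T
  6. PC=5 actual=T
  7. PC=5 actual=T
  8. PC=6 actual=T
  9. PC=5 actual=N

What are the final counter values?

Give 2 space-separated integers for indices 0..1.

Answer: 2 2

Derivation:
Ev 1: PC=5 idx=1 pred=N actual=T -> ctr[1]=1
Ev 2: PC=7 idx=1 pred=N actual=T -> ctr[1]=2
Ev 3: PC=5 idx=1 pred=T actual=N -> ctr[1]=1
Ev 4: PC=6 idx=0 pred=N actual=T -> ctr[0]=1
Ev 5: PC=7 idx=1 pred=N actual=T -> ctr[1]=2
Ev 6: PC=5 idx=1 pred=T actual=T -> ctr[1]=3
Ev 7: PC=5 idx=1 pred=T actual=T -> ctr[1]=3
Ev 8: PC=6 idx=0 pred=N actual=T -> ctr[0]=2
Ev 9: PC=5 idx=1 pred=T actual=N -> ctr[1]=2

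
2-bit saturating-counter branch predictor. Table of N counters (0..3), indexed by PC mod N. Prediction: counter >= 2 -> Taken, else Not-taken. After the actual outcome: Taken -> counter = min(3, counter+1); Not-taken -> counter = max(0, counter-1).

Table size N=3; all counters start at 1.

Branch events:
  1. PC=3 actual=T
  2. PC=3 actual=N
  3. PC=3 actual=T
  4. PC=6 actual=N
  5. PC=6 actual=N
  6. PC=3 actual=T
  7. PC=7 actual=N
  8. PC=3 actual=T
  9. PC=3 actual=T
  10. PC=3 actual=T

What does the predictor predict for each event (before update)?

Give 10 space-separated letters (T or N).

Answer: N T N T N N N N T T

Derivation:
Ev 1: PC=3 idx=0 pred=N actual=T -> ctr[0]=2
Ev 2: PC=3 idx=0 pred=T actual=N -> ctr[0]=1
Ev 3: PC=3 idx=0 pred=N actual=T -> ctr[0]=2
Ev 4: PC=6 idx=0 pred=T actual=N -> ctr[0]=1
Ev 5: PC=6 idx=0 pred=N actual=N -> ctr[0]=0
Ev 6: PC=3 idx=0 pred=N actual=T -> ctr[0]=1
Ev 7: PC=7 idx=1 pred=N actual=N -> ctr[1]=0
Ev 8: PC=3 idx=0 pred=N actual=T -> ctr[0]=2
Ev 9: PC=3 idx=0 pred=T actual=T -> ctr[0]=3
Ev 10: PC=3 idx=0 pred=T actual=T -> ctr[0]=3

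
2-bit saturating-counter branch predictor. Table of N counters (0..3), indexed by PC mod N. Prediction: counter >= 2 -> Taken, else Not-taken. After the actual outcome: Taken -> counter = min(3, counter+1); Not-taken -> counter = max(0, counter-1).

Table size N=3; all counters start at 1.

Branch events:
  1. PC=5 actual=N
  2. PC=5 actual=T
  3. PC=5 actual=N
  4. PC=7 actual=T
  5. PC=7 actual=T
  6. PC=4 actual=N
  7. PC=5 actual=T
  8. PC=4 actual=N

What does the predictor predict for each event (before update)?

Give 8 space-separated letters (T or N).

Ev 1: PC=5 idx=2 pred=N actual=N -> ctr[2]=0
Ev 2: PC=5 idx=2 pred=N actual=T -> ctr[2]=1
Ev 3: PC=5 idx=2 pred=N actual=N -> ctr[2]=0
Ev 4: PC=7 idx=1 pred=N actual=T -> ctr[1]=2
Ev 5: PC=7 idx=1 pred=T actual=T -> ctr[1]=3
Ev 6: PC=4 idx=1 pred=T actual=N -> ctr[1]=2
Ev 7: PC=5 idx=2 pred=N actual=T -> ctr[2]=1
Ev 8: PC=4 idx=1 pred=T actual=N -> ctr[1]=1

Answer: N N N N T T N T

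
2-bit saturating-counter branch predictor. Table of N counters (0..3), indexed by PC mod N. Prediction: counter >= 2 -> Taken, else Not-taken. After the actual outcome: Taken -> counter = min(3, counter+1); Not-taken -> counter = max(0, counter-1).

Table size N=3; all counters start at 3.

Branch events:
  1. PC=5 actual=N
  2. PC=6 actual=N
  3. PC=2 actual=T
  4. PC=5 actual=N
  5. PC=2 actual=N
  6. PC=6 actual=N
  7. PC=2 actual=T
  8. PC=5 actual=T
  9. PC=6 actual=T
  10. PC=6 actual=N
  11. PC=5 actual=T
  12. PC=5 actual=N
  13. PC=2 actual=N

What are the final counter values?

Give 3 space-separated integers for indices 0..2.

Answer: 1 3 1

Derivation:
Ev 1: PC=5 idx=2 pred=T actual=N -> ctr[2]=2
Ev 2: PC=6 idx=0 pred=T actual=N -> ctr[0]=2
Ev 3: PC=2 idx=2 pred=T actual=T -> ctr[2]=3
Ev 4: PC=5 idx=2 pred=T actual=N -> ctr[2]=2
Ev 5: PC=2 idx=2 pred=T actual=N -> ctr[2]=1
Ev 6: PC=6 idx=0 pred=T actual=N -> ctr[0]=1
Ev 7: PC=2 idx=2 pred=N actual=T -> ctr[2]=2
Ev 8: PC=5 idx=2 pred=T actual=T -> ctr[2]=3
Ev 9: PC=6 idx=0 pred=N actual=T -> ctr[0]=2
Ev 10: PC=6 idx=0 pred=T actual=N -> ctr[0]=1
Ev 11: PC=5 idx=2 pred=T actual=T -> ctr[2]=3
Ev 12: PC=5 idx=2 pred=T actual=N -> ctr[2]=2
Ev 13: PC=2 idx=2 pred=T actual=N -> ctr[2]=1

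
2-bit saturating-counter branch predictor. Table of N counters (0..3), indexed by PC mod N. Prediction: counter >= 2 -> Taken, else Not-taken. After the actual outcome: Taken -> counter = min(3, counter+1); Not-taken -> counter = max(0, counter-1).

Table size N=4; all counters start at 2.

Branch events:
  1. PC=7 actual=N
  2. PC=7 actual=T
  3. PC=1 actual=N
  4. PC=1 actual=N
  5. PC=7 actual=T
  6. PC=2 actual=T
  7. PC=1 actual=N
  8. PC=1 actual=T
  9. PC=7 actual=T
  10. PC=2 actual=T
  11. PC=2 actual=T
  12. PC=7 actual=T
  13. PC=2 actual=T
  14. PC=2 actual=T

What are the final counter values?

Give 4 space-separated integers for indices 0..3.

Answer: 2 1 3 3

Derivation:
Ev 1: PC=7 idx=3 pred=T actual=N -> ctr[3]=1
Ev 2: PC=7 idx=3 pred=N actual=T -> ctr[3]=2
Ev 3: PC=1 idx=1 pred=T actual=N -> ctr[1]=1
Ev 4: PC=1 idx=1 pred=N actual=N -> ctr[1]=0
Ev 5: PC=7 idx=3 pred=T actual=T -> ctr[3]=3
Ev 6: PC=2 idx=2 pred=T actual=T -> ctr[2]=3
Ev 7: PC=1 idx=1 pred=N actual=N -> ctr[1]=0
Ev 8: PC=1 idx=1 pred=N actual=T -> ctr[1]=1
Ev 9: PC=7 idx=3 pred=T actual=T -> ctr[3]=3
Ev 10: PC=2 idx=2 pred=T actual=T -> ctr[2]=3
Ev 11: PC=2 idx=2 pred=T actual=T -> ctr[2]=3
Ev 12: PC=7 idx=3 pred=T actual=T -> ctr[3]=3
Ev 13: PC=2 idx=2 pred=T actual=T -> ctr[2]=3
Ev 14: PC=2 idx=2 pred=T actual=T -> ctr[2]=3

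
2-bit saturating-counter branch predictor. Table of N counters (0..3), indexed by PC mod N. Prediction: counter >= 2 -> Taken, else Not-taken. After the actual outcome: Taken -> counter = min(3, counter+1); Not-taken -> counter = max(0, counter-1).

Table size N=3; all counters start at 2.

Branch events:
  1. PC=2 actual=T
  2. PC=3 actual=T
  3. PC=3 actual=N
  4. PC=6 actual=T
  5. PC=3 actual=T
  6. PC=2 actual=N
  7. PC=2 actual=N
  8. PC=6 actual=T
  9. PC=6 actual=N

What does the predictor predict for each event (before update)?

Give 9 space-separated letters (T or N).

Answer: T T T T T T T T T

Derivation:
Ev 1: PC=2 idx=2 pred=T actual=T -> ctr[2]=3
Ev 2: PC=3 idx=0 pred=T actual=T -> ctr[0]=3
Ev 3: PC=3 idx=0 pred=T actual=N -> ctr[0]=2
Ev 4: PC=6 idx=0 pred=T actual=T -> ctr[0]=3
Ev 5: PC=3 idx=0 pred=T actual=T -> ctr[0]=3
Ev 6: PC=2 idx=2 pred=T actual=N -> ctr[2]=2
Ev 7: PC=2 idx=2 pred=T actual=N -> ctr[2]=1
Ev 8: PC=6 idx=0 pred=T actual=T -> ctr[0]=3
Ev 9: PC=6 idx=0 pred=T actual=N -> ctr[0]=2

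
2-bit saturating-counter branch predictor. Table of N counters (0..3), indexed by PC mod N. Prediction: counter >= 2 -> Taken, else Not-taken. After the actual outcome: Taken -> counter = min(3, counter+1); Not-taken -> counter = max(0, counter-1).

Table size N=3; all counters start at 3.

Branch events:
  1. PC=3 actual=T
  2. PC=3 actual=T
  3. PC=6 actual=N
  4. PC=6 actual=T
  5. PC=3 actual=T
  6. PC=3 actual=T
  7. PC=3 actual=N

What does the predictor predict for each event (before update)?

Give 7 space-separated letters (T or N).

Answer: T T T T T T T

Derivation:
Ev 1: PC=3 idx=0 pred=T actual=T -> ctr[0]=3
Ev 2: PC=3 idx=0 pred=T actual=T -> ctr[0]=3
Ev 3: PC=6 idx=0 pred=T actual=N -> ctr[0]=2
Ev 4: PC=6 idx=0 pred=T actual=T -> ctr[0]=3
Ev 5: PC=3 idx=0 pred=T actual=T -> ctr[0]=3
Ev 6: PC=3 idx=0 pred=T actual=T -> ctr[0]=3
Ev 7: PC=3 idx=0 pred=T actual=N -> ctr[0]=2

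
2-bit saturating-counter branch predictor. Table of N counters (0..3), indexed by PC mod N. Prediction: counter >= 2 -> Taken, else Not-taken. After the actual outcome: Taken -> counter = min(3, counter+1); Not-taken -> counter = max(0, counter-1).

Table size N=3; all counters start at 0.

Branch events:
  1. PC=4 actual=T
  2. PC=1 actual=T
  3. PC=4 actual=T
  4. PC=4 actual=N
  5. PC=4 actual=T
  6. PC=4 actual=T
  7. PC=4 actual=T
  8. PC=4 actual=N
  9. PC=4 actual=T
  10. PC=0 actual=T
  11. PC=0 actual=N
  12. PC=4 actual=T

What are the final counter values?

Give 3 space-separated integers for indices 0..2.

Ev 1: PC=4 idx=1 pred=N actual=T -> ctr[1]=1
Ev 2: PC=1 idx=1 pred=N actual=T -> ctr[1]=2
Ev 3: PC=4 idx=1 pred=T actual=T -> ctr[1]=3
Ev 4: PC=4 idx=1 pred=T actual=N -> ctr[1]=2
Ev 5: PC=4 idx=1 pred=T actual=T -> ctr[1]=3
Ev 6: PC=4 idx=1 pred=T actual=T -> ctr[1]=3
Ev 7: PC=4 idx=1 pred=T actual=T -> ctr[1]=3
Ev 8: PC=4 idx=1 pred=T actual=N -> ctr[1]=2
Ev 9: PC=4 idx=1 pred=T actual=T -> ctr[1]=3
Ev 10: PC=0 idx=0 pred=N actual=T -> ctr[0]=1
Ev 11: PC=0 idx=0 pred=N actual=N -> ctr[0]=0
Ev 12: PC=4 idx=1 pred=T actual=T -> ctr[1]=3

Answer: 0 3 0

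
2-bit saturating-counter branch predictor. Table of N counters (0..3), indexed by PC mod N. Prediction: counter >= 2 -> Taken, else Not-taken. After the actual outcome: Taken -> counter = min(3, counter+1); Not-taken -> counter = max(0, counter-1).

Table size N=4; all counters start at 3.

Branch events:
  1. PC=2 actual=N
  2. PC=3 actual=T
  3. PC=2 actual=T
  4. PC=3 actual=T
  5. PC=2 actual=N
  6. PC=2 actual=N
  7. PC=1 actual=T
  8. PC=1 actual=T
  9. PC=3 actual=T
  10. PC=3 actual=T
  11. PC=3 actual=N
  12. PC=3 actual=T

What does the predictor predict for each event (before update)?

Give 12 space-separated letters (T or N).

Ev 1: PC=2 idx=2 pred=T actual=N -> ctr[2]=2
Ev 2: PC=3 idx=3 pred=T actual=T -> ctr[3]=3
Ev 3: PC=2 idx=2 pred=T actual=T -> ctr[2]=3
Ev 4: PC=3 idx=3 pred=T actual=T -> ctr[3]=3
Ev 5: PC=2 idx=2 pred=T actual=N -> ctr[2]=2
Ev 6: PC=2 idx=2 pred=T actual=N -> ctr[2]=1
Ev 7: PC=1 idx=1 pred=T actual=T -> ctr[1]=3
Ev 8: PC=1 idx=1 pred=T actual=T -> ctr[1]=3
Ev 9: PC=3 idx=3 pred=T actual=T -> ctr[3]=3
Ev 10: PC=3 idx=3 pred=T actual=T -> ctr[3]=3
Ev 11: PC=3 idx=3 pred=T actual=N -> ctr[3]=2
Ev 12: PC=3 idx=3 pred=T actual=T -> ctr[3]=3

Answer: T T T T T T T T T T T T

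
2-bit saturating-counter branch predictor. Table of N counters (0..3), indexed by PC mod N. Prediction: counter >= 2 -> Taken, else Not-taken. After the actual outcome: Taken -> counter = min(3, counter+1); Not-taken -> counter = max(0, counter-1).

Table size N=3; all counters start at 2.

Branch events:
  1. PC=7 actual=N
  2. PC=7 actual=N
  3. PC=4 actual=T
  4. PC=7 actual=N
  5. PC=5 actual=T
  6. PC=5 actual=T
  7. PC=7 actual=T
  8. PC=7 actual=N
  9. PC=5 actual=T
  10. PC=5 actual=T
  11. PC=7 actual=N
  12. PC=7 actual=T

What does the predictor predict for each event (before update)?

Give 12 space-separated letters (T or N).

Ev 1: PC=7 idx=1 pred=T actual=N -> ctr[1]=1
Ev 2: PC=7 idx=1 pred=N actual=N -> ctr[1]=0
Ev 3: PC=4 idx=1 pred=N actual=T -> ctr[1]=1
Ev 4: PC=7 idx=1 pred=N actual=N -> ctr[1]=0
Ev 5: PC=5 idx=2 pred=T actual=T -> ctr[2]=3
Ev 6: PC=5 idx=2 pred=T actual=T -> ctr[2]=3
Ev 7: PC=7 idx=1 pred=N actual=T -> ctr[1]=1
Ev 8: PC=7 idx=1 pred=N actual=N -> ctr[1]=0
Ev 9: PC=5 idx=2 pred=T actual=T -> ctr[2]=3
Ev 10: PC=5 idx=2 pred=T actual=T -> ctr[2]=3
Ev 11: PC=7 idx=1 pred=N actual=N -> ctr[1]=0
Ev 12: PC=7 idx=1 pred=N actual=T -> ctr[1]=1

Answer: T N N N T T N N T T N N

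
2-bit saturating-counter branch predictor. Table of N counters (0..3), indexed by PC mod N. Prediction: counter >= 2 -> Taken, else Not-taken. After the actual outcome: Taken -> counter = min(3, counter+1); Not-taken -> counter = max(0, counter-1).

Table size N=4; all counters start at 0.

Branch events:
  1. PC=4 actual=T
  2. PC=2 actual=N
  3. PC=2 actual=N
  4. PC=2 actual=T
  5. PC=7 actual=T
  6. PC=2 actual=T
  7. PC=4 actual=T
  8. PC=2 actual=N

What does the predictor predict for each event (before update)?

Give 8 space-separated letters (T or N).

Answer: N N N N N N N T

Derivation:
Ev 1: PC=4 idx=0 pred=N actual=T -> ctr[0]=1
Ev 2: PC=2 idx=2 pred=N actual=N -> ctr[2]=0
Ev 3: PC=2 idx=2 pred=N actual=N -> ctr[2]=0
Ev 4: PC=2 idx=2 pred=N actual=T -> ctr[2]=1
Ev 5: PC=7 idx=3 pred=N actual=T -> ctr[3]=1
Ev 6: PC=2 idx=2 pred=N actual=T -> ctr[2]=2
Ev 7: PC=4 idx=0 pred=N actual=T -> ctr[0]=2
Ev 8: PC=2 idx=2 pred=T actual=N -> ctr[2]=1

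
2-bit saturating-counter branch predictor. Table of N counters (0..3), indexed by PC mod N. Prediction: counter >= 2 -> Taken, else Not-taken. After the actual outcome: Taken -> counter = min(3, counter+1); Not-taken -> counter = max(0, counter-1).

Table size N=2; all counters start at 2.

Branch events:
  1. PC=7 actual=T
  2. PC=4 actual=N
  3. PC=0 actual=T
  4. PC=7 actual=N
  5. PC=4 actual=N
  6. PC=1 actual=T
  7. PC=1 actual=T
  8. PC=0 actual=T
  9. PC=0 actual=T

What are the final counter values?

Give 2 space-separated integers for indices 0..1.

Ev 1: PC=7 idx=1 pred=T actual=T -> ctr[1]=3
Ev 2: PC=4 idx=0 pred=T actual=N -> ctr[0]=1
Ev 3: PC=0 idx=0 pred=N actual=T -> ctr[0]=2
Ev 4: PC=7 idx=1 pred=T actual=N -> ctr[1]=2
Ev 5: PC=4 idx=0 pred=T actual=N -> ctr[0]=1
Ev 6: PC=1 idx=1 pred=T actual=T -> ctr[1]=3
Ev 7: PC=1 idx=1 pred=T actual=T -> ctr[1]=3
Ev 8: PC=0 idx=0 pred=N actual=T -> ctr[0]=2
Ev 9: PC=0 idx=0 pred=T actual=T -> ctr[0]=3

Answer: 3 3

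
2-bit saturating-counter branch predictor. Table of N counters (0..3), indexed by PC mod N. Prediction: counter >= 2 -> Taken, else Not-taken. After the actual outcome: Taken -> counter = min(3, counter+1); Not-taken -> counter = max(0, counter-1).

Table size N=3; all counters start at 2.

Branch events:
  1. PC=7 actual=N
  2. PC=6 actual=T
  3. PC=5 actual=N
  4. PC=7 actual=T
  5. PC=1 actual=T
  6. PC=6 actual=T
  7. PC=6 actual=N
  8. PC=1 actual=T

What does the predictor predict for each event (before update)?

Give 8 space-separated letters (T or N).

Ev 1: PC=7 idx=1 pred=T actual=N -> ctr[1]=1
Ev 2: PC=6 idx=0 pred=T actual=T -> ctr[0]=3
Ev 3: PC=5 idx=2 pred=T actual=N -> ctr[2]=1
Ev 4: PC=7 idx=1 pred=N actual=T -> ctr[1]=2
Ev 5: PC=1 idx=1 pred=T actual=T -> ctr[1]=3
Ev 6: PC=6 idx=0 pred=T actual=T -> ctr[0]=3
Ev 7: PC=6 idx=0 pred=T actual=N -> ctr[0]=2
Ev 8: PC=1 idx=1 pred=T actual=T -> ctr[1]=3

Answer: T T T N T T T T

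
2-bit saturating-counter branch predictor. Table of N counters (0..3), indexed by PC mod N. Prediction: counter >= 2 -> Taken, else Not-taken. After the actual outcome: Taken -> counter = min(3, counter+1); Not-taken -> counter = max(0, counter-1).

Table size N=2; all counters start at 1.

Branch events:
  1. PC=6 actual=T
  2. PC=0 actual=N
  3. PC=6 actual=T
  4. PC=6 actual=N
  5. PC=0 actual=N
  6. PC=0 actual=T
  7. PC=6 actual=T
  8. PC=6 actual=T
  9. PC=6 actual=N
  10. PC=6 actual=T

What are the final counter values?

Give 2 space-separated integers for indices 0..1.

Answer: 3 1

Derivation:
Ev 1: PC=6 idx=0 pred=N actual=T -> ctr[0]=2
Ev 2: PC=0 idx=0 pred=T actual=N -> ctr[0]=1
Ev 3: PC=6 idx=0 pred=N actual=T -> ctr[0]=2
Ev 4: PC=6 idx=0 pred=T actual=N -> ctr[0]=1
Ev 5: PC=0 idx=0 pred=N actual=N -> ctr[0]=0
Ev 6: PC=0 idx=0 pred=N actual=T -> ctr[0]=1
Ev 7: PC=6 idx=0 pred=N actual=T -> ctr[0]=2
Ev 8: PC=6 idx=0 pred=T actual=T -> ctr[0]=3
Ev 9: PC=6 idx=0 pred=T actual=N -> ctr[0]=2
Ev 10: PC=6 idx=0 pred=T actual=T -> ctr[0]=3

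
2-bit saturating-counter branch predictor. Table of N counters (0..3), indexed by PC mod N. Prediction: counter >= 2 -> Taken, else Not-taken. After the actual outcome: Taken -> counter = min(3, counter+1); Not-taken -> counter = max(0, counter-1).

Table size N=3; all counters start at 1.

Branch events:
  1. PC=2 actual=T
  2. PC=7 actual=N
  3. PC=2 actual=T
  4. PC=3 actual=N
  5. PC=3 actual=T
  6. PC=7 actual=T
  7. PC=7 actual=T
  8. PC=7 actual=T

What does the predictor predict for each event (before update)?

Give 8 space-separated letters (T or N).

Ev 1: PC=2 idx=2 pred=N actual=T -> ctr[2]=2
Ev 2: PC=7 idx=1 pred=N actual=N -> ctr[1]=0
Ev 3: PC=2 idx=2 pred=T actual=T -> ctr[2]=3
Ev 4: PC=3 idx=0 pred=N actual=N -> ctr[0]=0
Ev 5: PC=3 idx=0 pred=N actual=T -> ctr[0]=1
Ev 6: PC=7 idx=1 pred=N actual=T -> ctr[1]=1
Ev 7: PC=7 idx=1 pred=N actual=T -> ctr[1]=2
Ev 8: PC=7 idx=1 pred=T actual=T -> ctr[1]=3

Answer: N N T N N N N T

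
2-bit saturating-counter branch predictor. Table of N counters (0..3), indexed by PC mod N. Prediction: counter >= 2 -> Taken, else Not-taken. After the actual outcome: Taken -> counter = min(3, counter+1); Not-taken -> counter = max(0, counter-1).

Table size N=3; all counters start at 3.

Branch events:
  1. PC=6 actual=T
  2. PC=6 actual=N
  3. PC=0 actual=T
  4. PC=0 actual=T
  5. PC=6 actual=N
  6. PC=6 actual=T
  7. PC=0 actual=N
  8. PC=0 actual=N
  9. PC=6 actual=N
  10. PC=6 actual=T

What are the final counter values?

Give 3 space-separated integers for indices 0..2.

Answer: 1 3 3

Derivation:
Ev 1: PC=6 idx=0 pred=T actual=T -> ctr[0]=3
Ev 2: PC=6 idx=0 pred=T actual=N -> ctr[0]=2
Ev 3: PC=0 idx=0 pred=T actual=T -> ctr[0]=3
Ev 4: PC=0 idx=0 pred=T actual=T -> ctr[0]=3
Ev 5: PC=6 idx=0 pred=T actual=N -> ctr[0]=2
Ev 6: PC=6 idx=0 pred=T actual=T -> ctr[0]=3
Ev 7: PC=0 idx=0 pred=T actual=N -> ctr[0]=2
Ev 8: PC=0 idx=0 pred=T actual=N -> ctr[0]=1
Ev 9: PC=6 idx=0 pred=N actual=N -> ctr[0]=0
Ev 10: PC=6 idx=0 pred=N actual=T -> ctr[0]=1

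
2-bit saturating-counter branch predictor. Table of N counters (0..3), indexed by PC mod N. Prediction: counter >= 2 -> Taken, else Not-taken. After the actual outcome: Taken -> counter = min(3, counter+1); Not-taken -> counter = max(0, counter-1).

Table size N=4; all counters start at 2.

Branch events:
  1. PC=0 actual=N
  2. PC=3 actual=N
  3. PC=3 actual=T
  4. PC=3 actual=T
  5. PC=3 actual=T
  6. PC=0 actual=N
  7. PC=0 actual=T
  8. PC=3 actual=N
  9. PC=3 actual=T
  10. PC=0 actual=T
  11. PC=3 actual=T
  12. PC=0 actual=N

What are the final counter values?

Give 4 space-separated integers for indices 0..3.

Answer: 1 2 2 3

Derivation:
Ev 1: PC=0 idx=0 pred=T actual=N -> ctr[0]=1
Ev 2: PC=3 idx=3 pred=T actual=N -> ctr[3]=1
Ev 3: PC=3 idx=3 pred=N actual=T -> ctr[3]=2
Ev 4: PC=3 idx=3 pred=T actual=T -> ctr[3]=3
Ev 5: PC=3 idx=3 pred=T actual=T -> ctr[3]=3
Ev 6: PC=0 idx=0 pred=N actual=N -> ctr[0]=0
Ev 7: PC=0 idx=0 pred=N actual=T -> ctr[0]=1
Ev 8: PC=3 idx=3 pred=T actual=N -> ctr[3]=2
Ev 9: PC=3 idx=3 pred=T actual=T -> ctr[3]=3
Ev 10: PC=0 idx=0 pred=N actual=T -> ctr[0]=2
Ev 11: PC=3 idx=3 pred=T actual=T -> ctr[3]=3
Ev 12: PC=0 idx=0 pred=T actual=N -> ctr[0]=1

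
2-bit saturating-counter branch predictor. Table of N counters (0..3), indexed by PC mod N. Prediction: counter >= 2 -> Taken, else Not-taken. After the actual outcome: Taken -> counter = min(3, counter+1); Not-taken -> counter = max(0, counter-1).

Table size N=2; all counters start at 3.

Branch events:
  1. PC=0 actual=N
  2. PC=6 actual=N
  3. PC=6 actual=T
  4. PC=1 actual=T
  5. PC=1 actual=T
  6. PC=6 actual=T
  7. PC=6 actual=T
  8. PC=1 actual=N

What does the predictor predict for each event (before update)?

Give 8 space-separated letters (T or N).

Answer: T T N T T T T T

Derivation:
Ev 1: PC=0 idx=0 pred=T actual=N -> ctr[0]=2
Ev 2: PC=6 idx=0 pred=T actual=N -> ctr[0]=1
Ev 3: PC=6 idx=0 pred=N actual=T -> ctr[0]=2
Ev 4: PC=1 idx=1 pred=T actual=T -> ctr[1]=3
Ev 5: PC=1 idx=1 pred=T actual=T -> ctr[1]=3
Ev 6: PC=6 idx=0 pred=T actual=T -> ctr[0]=3
Ev 7: PC=6 idx=0 pred=T actual=T -> ctr[0]=3
Ev 8: PC=1 idx=1 pred=T actual=N -> ctr[1]=2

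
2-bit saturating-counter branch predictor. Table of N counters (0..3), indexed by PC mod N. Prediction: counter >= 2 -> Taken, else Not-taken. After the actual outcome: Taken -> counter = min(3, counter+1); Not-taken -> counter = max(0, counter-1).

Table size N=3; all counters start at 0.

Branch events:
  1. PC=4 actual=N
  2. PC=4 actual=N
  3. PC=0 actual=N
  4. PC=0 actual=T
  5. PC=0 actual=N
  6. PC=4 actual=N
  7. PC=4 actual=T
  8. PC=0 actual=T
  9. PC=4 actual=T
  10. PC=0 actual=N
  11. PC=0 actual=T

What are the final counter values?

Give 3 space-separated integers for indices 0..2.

Answer: 1 2 0

Derivation:
Ev 1: PC=4 idx=1 pred=N actual=N -> ctr[1]=0
Ev 2: PC=4 idx=1 pred=N actual=N -> ctr[1]=0
Ev 3: PC=0 idx=0 pred=N actual=N -> ctr[0]=0
Ev 4: PC=0 idx=0 pred=N actual=T -> ctr[0]=1
Ev 5: PC=0 idx=0 pred=N actual=N -> ctr[0]=0
Ev 6: PC=4 idx=1 pred=N actual=N -> ctr[1]=0
Ev 7: PC=4 idx=1 pred=N actual=T -> ctr[1]=1
Ev 8: PC=0 idx=0 pred=N actual=T -> ctr[0]=1
Ev 9: PC=4 idx=1 pred=N actual=T -> ctr[1]=2
Ev 10: PC=0 idx=0 pred=N actual=N -> ctr[0]=0
Ev 11: PC=0 idx=0 pred=N actual=T -> ctr[0]=1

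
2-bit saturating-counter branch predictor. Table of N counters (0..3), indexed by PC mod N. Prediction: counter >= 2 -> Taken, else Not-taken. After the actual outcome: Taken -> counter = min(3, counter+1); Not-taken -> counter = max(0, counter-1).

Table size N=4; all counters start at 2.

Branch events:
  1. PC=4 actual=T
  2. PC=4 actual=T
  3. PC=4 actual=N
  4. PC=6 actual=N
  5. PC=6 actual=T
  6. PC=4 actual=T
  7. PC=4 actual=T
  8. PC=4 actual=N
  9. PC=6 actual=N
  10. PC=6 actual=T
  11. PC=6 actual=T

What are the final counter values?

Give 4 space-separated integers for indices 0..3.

Ev 1: PC=4 idx=0 pred=T actual=T -> ctr[0]=3
Ev 2: PC=4 idx=0 pred=T actual=T -> ctr[0]=3
Ev 3: PC=4 idx=0 pred=T actual=N -> ctr[0]=2
Ev 4: PC=6 idx=2 pred=T actual=N -> ctr[2]=1
Ev 5: PC=6 idx=2 pred=N actual=T -> ctr[2]=2
Ev 6: PC=4 idx=0 pred=T actual=T -> ctr[0]=3
Ev 7: PC=4 idx=0 pred=T actual=T -> ctr[0]=3
Ev 8: PC=4 idx=0 pred=T actual=N -> ctr[0]=2
Ev 9: PC=6 idx=2 pred=T actual=N -> ctr[2]=1
Ev 10: PC=6 idx=2 pred=N actual=T -> ctr[2]=2
Ev 11: PC=6 idx=2 pred=T actual=T -> ctr[2]=3

Answer: 2 2 3 2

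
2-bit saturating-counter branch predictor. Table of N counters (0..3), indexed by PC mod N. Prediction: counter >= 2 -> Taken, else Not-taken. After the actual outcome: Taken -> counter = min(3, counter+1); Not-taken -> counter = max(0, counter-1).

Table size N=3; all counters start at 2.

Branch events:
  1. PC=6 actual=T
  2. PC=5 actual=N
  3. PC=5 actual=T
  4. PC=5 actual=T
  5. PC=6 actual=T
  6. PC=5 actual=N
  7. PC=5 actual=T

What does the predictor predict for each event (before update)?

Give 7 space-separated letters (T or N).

Ev 1: PC=6 idx=0 pred=T actual=T -> ctr[0]=3
Ev 2: PC=5 idx=2 pred=T actual=N -> ctr[2]=1
Ev 3: PC=5 idx=2 pred=N actual=T -> ctr[2]=2
Ev 4: PC=5 idx=2 pred=T actual=T -> ctr[2]=3
Ev 5: PC=6 idx=0 pred=T actual=T -> ctr[0]=3
Ev 6: PC=5 idx=2 pred=T actual=N -> ctr[2]=2
Ev 7: PC=5 idx=2 pred=T actual=T -> ctr[2]=3

Answer: T T N T T T T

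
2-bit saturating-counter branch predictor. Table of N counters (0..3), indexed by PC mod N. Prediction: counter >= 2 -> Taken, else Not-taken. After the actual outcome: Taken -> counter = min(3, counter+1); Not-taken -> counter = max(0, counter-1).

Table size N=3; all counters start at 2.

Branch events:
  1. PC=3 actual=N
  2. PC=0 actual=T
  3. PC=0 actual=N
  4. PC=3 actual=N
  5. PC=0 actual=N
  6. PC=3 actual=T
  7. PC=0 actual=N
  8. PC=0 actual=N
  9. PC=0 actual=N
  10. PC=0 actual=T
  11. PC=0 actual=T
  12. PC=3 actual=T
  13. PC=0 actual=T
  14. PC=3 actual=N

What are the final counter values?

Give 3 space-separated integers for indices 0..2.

Ev 1: PC=3 idx=0 pred=T actual=N -> ctr[0]=1
Ev 2: PC=0 idx=0 pred=N actual=T -> ctr[0]=2
Ev 3: PC=0 idx=0 pred=T actual=N -> ctr[0]=1
Ev 4: PC=3 idx=0 pred=N actual=N -> ctr[0]=0
Ev 5: PC=0 idx=0 pred=N actual=N -> ctr[0]=0
Ev 6: PC=3 idx=0 pred=N actual=T -> ctr[0]=1
Ev 7: PC=0 idx=0 pred=N actual=N -> ctr[0]=0
Ev 8: PC=0 idx=0 pred=N actual=N -> ctr[0]=0
Ev 9: PC=0 idx=0 pred=N actual=N -> ctr[0]=0
Ev 10: PC=0 idx=0 pred=N actual=T -> ctr[0]=1
Ev 11: PC=0 idx=0 pred=N actual=T -> ctr[0]=2
Ev 12: PC=3 idx=0 pred=T actual=T -> ctr[0]=3
Ev 13: PC=0 idx=0 pred=T actual=T -> ctr[0]=3
Ev 14: PC=3 idx=0 pred=T actual=N -> ctr[0]=2

Answer: 2 2 2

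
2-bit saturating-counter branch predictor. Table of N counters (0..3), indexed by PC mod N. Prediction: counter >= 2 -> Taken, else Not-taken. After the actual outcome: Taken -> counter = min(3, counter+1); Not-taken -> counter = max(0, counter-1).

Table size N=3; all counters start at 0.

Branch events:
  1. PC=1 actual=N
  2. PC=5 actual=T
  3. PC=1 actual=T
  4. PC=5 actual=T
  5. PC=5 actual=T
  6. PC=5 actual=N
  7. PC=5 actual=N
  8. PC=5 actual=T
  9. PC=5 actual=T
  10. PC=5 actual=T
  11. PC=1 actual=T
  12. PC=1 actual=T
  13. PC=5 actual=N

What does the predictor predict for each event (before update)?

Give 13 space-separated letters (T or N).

Answer: N N N N T T T N T T N T T

Derivation:
Ev 1: PC=1 idx=1 pred=N actual=N -> ctr[1]=0
Ev 2: PC=5 idx=2 pred=N actual=T -> ctr[2]=1
Ev 3: PC=1 idx=1 pred=N actual=T -> ctr[1]=1
Ev 4: PC=5 idx=2 pred=N actual=T -> ctr[2]=2
Ev 5: PC=5 idx=2 pred=T actual=T -> ctr[2]=3
Ev 6: PC=5 idx=2 pred=T actual=N -> ctr[2]=2
Ev 7: PC=5 idx=2 pred=T actual=N -> ctr[2]=1
Ev 8: PC=5 idx=2 pred=N actual=T -> ctr[2]=2
Ev 9: PC=5 idx=2 pred=T actual=T -> ctr[2]=3
Ev 10: PC=5 idx=2 pred=T actual=T -> ctr[2]=3
Ev 11: PC=1 idx=1 pred=N actual=T -> ctr[1]=2
Ev 12: PC=1 idx=1 pred=T actual=T -> ctr[1]=3
Ev 13: PC=5 idx=2 pred=T actual=N -> ctr[2]=2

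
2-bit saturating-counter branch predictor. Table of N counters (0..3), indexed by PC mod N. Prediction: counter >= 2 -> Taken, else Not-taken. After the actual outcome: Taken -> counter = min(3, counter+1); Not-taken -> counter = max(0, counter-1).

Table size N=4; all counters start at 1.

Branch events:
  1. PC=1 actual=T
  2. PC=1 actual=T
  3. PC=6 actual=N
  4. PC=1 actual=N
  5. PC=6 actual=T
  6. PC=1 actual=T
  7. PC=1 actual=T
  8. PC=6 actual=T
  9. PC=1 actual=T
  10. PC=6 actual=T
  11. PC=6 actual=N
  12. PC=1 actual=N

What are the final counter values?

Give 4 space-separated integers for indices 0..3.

Answer: 1 2 2 1

Derivation:
Ev 1: PC=1 idx=1 pred=N actual=T -> ctr[1]=2
Ev 2: PC=1 idx=1 pred=T actual=T -> ctr[1]=3
Ev 3: PC=6 idx=2 pred=N actual=N -> ctr[2]=0
Ev 4: PC=1 idx=1 pred=T actual=N -> ctr[1]=2
Ev 5: PC=6 idx=2 pred=N actual=T -> ctr[2]=1
Ev 6: PC=1 idx=1 pred=T actual=T -> ctr[1]=3
Ev 7: PC=1 idx=1 pred=T actual=T -> ctr[1]=3
Ev 8: PC=6 idx=2 pred=N actual=T -> ctr[2]=2
Ev 9: PC=1 idx=1 pred=T actual=T -> ctr[1]=3
Ev 10: PC=6 idx=2 pred=T actual=T -> ctr[2]=3
Ev 11: PC=6 idx=2 pred=T actual=N -> ctr[2]=2
Ev 12: PC=1 idx=1 pred=T actual=N -> ctr[1]=2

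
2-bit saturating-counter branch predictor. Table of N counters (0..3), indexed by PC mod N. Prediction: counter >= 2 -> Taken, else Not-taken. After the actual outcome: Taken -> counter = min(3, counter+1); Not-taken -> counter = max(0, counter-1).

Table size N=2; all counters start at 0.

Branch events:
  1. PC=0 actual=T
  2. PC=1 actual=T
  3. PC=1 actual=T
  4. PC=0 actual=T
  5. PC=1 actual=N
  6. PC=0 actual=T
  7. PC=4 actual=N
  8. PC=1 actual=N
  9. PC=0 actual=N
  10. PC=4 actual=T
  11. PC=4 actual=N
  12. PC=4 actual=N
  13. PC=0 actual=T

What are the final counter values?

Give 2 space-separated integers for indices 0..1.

Ev 1: PC=0 idx=0 pred=N actual=T -> ctr[0]=1
Ev 2: PC=1 idx=1 pred=N actual=T -> ctr[1]=1
Ev 3: PC=1 idx=1 pred=N actual=T -> ctr[1]=2
Ev 4: PC=0 idx=0 pred=N actual=T -> ctr[0]=2
Ev 5: PC=1 idx=1 pred=T actual=N -> ctr[1]=1
Ev 6: PC=0 idx=0 pred=T actual=T -> ctr[0]=3
Ev 7: PC=4 idx=0 pred=T actual=N -> ctr[0]=2
Ev 8: PC=1 idx=1 pred=N actual=N -> ctr[1]=0
Ev 9: PC=0 idx=0 pred=T actual=N -> ctr[0]=1
Ev 10: PC=4 idx=0 pred=N actual=T -> ctr[0]=2
Ev 11: PC=4 idx=0 pred=T actual=N -> ctr[0]=1
Ev 12: PC=4 idx=0 pred=N actual=N -> ctr[0]=0
Ev 13: PC=0 idx=0 pred=N actual=T -> ctr[0]=1

Answer: 1 0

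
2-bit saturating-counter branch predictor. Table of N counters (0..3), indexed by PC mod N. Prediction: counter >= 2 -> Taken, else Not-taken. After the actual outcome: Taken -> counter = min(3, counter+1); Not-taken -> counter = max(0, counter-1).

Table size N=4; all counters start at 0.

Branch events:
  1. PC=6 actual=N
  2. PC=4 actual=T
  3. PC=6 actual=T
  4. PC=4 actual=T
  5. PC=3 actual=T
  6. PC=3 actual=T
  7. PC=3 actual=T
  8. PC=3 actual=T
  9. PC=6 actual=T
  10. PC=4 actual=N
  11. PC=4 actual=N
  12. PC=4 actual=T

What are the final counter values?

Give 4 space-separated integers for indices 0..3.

Answer: 1 0 2 3

Derivation:
Ev 1: PC=6 idx=2 pred=N actual=N -> ctr[2]=0
Ev 2: PC=4 idx=0 pred=N actual=T -> ctr[0]=1
Ev 3: PC=6 idx=2 pred=N actual=T -> ctr[2]=1
Ev 4: PC=4 idx=0 pred=N actual=T -> ctr[0]=2
Ev 5: PC=3 idx=3 pred=N actual=T -> ctr[3]=1
Ev 6: PC=3 idx=3 pred=N actual=T -> ctr[3]=2
Ev 7: PC=3 idx=3 pred=T actual=T -> ctr[3]=3
Ev 8: PC=3 idx=3 pred=T actual=T -> ctr[3]=3
Ev 9: PC=6 idx=2 pred=N actual=T -> ctr[2]=2
Ev 10: PC=4 idx=0 pred=T actual=N -> ctr[0]=1
Ev 11: PC=4 idx=0 pred=N actual=N -> ctr[0]=0
Ev 12: PC=4 idx=0 pred=N actual=T -> ctr[0]=1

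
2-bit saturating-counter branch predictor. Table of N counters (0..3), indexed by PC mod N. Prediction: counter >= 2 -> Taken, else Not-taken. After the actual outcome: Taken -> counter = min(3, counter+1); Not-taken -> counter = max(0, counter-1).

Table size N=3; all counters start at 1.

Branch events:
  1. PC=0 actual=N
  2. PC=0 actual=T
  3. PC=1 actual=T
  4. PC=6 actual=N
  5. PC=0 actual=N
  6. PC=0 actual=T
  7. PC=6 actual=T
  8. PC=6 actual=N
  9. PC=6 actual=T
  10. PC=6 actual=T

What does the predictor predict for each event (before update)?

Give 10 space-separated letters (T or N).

Answer: N N N N N N N T N T

Derivation:
Ev 1: PC=0 idx=0 pred=N actual=N -> ctr[0]=0
Ev 2: PC=0 idx=0 pred=N actual=T -> ctr[0]=1
Ev 3: PC=1 idx=1 pred=N actual=T -> ctr[1]=2
Ev 4: PC=6 idx=0 pred=N actual=N -> ctr[0]=0
Ev 5: PC=0 idx=0 pred=N actual=N -> ctr[0]=0
Ev 6: PC=0 idx=0 pred=N actual=T -> ctr[0]=1
Ev 7: PC=6 idx=0 pred=N actual=T -> ctr[0]=2
Ev 8: PC=6 idx=0 pred=T actual=N -> ctr[0]=1
Ev 9: PC=6 idx=0 pred=N actual=T -> ctr[0]=2
Ev 10: PC=6 idx=0 pred=T actual=T -> ctr[0]=3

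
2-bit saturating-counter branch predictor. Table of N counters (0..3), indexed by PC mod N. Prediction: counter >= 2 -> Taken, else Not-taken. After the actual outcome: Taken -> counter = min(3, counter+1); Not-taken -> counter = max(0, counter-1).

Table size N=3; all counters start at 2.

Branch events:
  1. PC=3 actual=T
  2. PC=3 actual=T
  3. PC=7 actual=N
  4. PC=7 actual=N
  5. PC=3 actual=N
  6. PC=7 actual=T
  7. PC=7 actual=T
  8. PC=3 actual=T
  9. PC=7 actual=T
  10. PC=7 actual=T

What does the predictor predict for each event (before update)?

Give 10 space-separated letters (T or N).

Ev 1: PC=3 idx=0 pred=T actual=T -> ctr[0]=3
Ev 2: PC=3 idx=0 pred=T actual=T -> ctr[0]=3
Ev 3: PC=7 idx=1 pred=T actual=N -> ctr[1]=1
Ev 4: PC=7 idx=1 pred=N actual=N -> ctr[1]=0
Ev 5: PC=3 idx=0 pred=T actual=N -> ctr[0]=2
Ev 6: PC=7 idx=1 pred=N actual=T -> ctr[1]=1
Ev 7: PC=7 idx=1 pred=N actual=T -> ctr[1]=2
Ev 8: PC=3 idx=0 pred=T actual=T -> ctr[0]=3
Ev 9: PC=7 idx=1 pred=T actual=T -> ctr[1]=3
Ev 10: PC=7 idx=1 pred=T actual=T -> ctr[1]=3

Answer: T T T N T N N T T T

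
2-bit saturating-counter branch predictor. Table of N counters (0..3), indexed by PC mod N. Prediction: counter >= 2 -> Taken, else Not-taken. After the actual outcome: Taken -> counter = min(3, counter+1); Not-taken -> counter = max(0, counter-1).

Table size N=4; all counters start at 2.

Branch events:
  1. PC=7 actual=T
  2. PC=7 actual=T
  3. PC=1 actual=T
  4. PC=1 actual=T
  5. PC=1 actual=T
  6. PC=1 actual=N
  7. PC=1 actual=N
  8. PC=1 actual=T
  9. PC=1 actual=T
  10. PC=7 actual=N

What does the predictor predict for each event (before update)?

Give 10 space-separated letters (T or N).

Ev 1: PC=7 idx=3 pred=T actual=T -> ctr[3]=3
Ev 2: PC=7 idx=3 pred=T actual=T -> ctr[3]=3
Ev 3: PC=1 idx=1 pred=T actual=T -> ctr[1]=3
Ev 4: PC=1 idx=1 pred=T actual=T -> ctr[1]=3
Ev 5: PC=1 idx=1 pred=T actual=T -> ctr[1]=3
Ev 6: PC=1 idx=1 pred=T actual=N -> ctr[1]=2
Ev 7: PC=1 idx=1 pred=T actual=N -> ctr[1]=1
Ev 8: PC=1 idx=1 pred=N actual=T -> ctr[1]=2
Ev 9: PC=1 idx=1 pred=T actual=T -> ctr[1]=3
Ev 10: PC=7 idx=3 pred=T actual=N -> ctr[3]=2

Answer: T T T T T T T N T T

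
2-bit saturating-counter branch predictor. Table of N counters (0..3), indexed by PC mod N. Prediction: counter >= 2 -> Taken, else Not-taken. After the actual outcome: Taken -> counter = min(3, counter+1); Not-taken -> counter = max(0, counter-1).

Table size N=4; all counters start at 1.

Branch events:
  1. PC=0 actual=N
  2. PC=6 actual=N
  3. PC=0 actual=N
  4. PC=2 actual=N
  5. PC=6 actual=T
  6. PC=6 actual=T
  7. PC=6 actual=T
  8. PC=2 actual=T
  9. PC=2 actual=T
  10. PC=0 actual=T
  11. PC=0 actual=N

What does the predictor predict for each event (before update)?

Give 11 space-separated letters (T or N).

Answer: N N N N N N T T T N N

Derivation:
Ev 1: PC=0 idx=0 pred=N actual=N -> ctr[0]=0
Ev 2: PC=6 idx=2 pred=N actual=N -> ctr[2]=0
Ev 3: PC=0 idx=0 pred=N actual=N -> ctr[0]=0
Ev 4: PC=2 idx=2 pred=N actual=N -> ctr[2]=0
Ev 5: PC=6 idx=2 pred=N actual=T -> ctr[2]=1
Ev 6: PC=6 idx=2 pred=N actual=T -> ctr[2]=2
Ev 7: PC=6 idx=2 pred=T actual=T -> ctr[2]=3
Ev 8: PC=2 idx=2 pred=T actual=T -> ctr[2]=3
Ev 9: PC=2 idx=2 pred=T actual=T -> ctr[2]=3
Ev 10: PC=0 idx=0 pred=N actual=T -> ctr[0]=1
Ev 11: PC=0 idx=0 pred=N actual=N -> ctr[0]=0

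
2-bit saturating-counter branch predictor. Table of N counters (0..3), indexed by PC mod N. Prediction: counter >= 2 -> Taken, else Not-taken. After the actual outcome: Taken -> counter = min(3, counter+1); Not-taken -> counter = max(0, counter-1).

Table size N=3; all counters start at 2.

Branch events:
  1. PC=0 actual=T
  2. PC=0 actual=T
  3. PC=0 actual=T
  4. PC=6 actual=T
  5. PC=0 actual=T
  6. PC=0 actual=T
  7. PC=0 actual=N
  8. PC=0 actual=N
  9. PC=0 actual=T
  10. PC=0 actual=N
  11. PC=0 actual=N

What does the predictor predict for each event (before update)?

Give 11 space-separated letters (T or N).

Ev 1: PC=0 idx=0 pred=T actual=T -> ctr[0]=3
Ev 2: PC=0 idx=0 pred=T actual=T -> ctr[0]=3
Ev 3: PC=0 idx=0 pred=T actual=T -> ctr[0]=3
Ev 4: PC=6 idx=0 pred=T actual=T -> ctr[0]=3
Ev 5: PC=0 idx=0 pred=T actual=T -> ctr[0]=3
Ev 6: PC=0 idx=0 pred=T actual=T -> ctr[0]=3
Ev 7: PC=0 idx=0 pred=T actual=N -> ctr[0]=2
Ev 8: PC=0 idx=0 pred=T actual=N -> ctr[0]=1
Ev 9: PC=0 idx=0 pred=N actual=T -> ctr[0]=2
Ev 10: PC=0 idx=0 pred=T actual=N -> ctr[0]=1
Ev 11: PC=0 idx=0 pred=N actual=N -> ctr[0]=0

Answer: T T T T T T T T N T N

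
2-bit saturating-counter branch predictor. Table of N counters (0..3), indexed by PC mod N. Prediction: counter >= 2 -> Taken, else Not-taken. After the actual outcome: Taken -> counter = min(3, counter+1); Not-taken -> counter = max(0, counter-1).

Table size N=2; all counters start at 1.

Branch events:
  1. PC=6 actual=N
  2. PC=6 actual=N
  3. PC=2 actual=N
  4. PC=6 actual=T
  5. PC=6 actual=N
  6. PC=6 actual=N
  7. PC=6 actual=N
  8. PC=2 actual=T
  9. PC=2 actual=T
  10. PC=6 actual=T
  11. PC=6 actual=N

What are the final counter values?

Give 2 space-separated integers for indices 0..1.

Answer: 2 1

Derivation:
Ev 1: PC=6 idx=0 pred=N actual=N -> ctr[0]=0
Ev 2: PC=6 idx=0 pred=N actual=N -> ctr[0]=0
Ev 3: PC=2 idx=0 pred=N actual=N -> ctr[0]=0
Ev 4: PC=6 idx=0 pred=N actual=T -> ctr[0]=1
Ev 5: PC=6 idx=0 pred=N actual=N -> ctr[0]=0
Ev 6: PC=6 idx=0 pred=N actual=N -> ctr[0]=0
Ev 7: PC=6 idx=0 pred=N actual=N -> ctr[0]=0
Ev 8: PC=2 idx=0 pred=N actual=T -> ctr[0]=1
Ev 9: PC=2 idx=0 pred=N actual=T -> ctr[0]=2
Ev 10: PC=6 idx=0 pred=T actual=T -> ctr[0]=3
Ev 11: PC=6 idx=0 pred=T actual=N -> ctr[0]=2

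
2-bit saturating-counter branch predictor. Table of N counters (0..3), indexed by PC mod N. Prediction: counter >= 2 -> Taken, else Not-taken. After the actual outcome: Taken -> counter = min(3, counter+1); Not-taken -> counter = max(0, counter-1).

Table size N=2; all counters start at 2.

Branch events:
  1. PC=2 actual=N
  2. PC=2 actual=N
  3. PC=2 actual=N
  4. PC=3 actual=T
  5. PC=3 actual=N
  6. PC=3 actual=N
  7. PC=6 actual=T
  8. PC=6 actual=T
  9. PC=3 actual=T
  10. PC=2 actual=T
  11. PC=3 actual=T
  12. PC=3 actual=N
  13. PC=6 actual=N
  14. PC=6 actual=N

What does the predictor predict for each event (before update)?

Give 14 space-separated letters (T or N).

Ev 1: PC=2 idx=0 pred=T actual=N -> ctr[0]=1
Ev 2: PC=2 idx=0 pred=N actual=N -> ctr[0]=0
Ev 3: PC=2 idx=0 pred=N actual=N -> ctr[0]=0
Ev 4: PC=3 idx=1 pred=T actual=T -> ctr[1]=3
Ev 5: PC=3 idx=1 pred=T actual=N -> ctr[1]=2
Ev 6: PC=3 idx=1 pred=T actual=N -> ctr[1]=1
Ev 7: PC=6 idx=0 pred=N actual=T -> ctr[0]=1
Ev 8: PC=6 idx=0 pred=N actual=T -> ctr[0]=2
Ev 9: PC=3 idx=1 pred=N actual=T -> ctr[1]=2
Ev 10: PC=2 idx=0 pred=T actual=T -> ctr[0]=3
Ev 11: PC=3 idx=1 pred=T actual=T -> ctr[1]=3
Ev 12: PC=3 idx=1 pred=T actual=N -> ctr[1]=2
Ev 13: PC=6 idx=0 pred=T actual=N -> ctr[0]=2
Ev 14: PC=6 idx=0 pred=T actual=N -> ctr[0]=1

Answer: T N N T T T N N N T T T T T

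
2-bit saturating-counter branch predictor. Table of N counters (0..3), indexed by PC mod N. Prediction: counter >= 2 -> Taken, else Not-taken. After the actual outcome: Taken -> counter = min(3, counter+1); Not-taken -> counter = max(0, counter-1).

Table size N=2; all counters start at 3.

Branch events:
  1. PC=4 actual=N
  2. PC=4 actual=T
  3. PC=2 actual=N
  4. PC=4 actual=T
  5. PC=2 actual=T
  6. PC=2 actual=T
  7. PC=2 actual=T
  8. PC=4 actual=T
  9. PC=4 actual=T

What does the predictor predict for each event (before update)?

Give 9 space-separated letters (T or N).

Ev 1: PC=4 idx=0 pred=T actual=N -> ctr[0]=2
Ev 2: PC=4 idx=0 pred=T actual=T -> ctr[0]=3
Ev 3: PC=2 idx=0 pred=T actual=N -> ctr[0]=2
Ev 4: PC=4 idx=0 pred=T actual=T -> ctr[0]=3
Ev 5: PC=2 idx=0 pred=T actual=T -> ctr[0]=3
Ev 6: PC=2 idx=0 pred=T actual=T -> ctr[0]=3
Ev 7: PC=2 idx=0 pred=T actual=T -> ctr[0]=3
Ev 8: PC=4 idx=0 pred=T actual=T -> ctr[0]=3
Ev 9: PC=4 idx=0 pred=T actual=T -> ctr[0]=3

Answer: T T T T T T T T T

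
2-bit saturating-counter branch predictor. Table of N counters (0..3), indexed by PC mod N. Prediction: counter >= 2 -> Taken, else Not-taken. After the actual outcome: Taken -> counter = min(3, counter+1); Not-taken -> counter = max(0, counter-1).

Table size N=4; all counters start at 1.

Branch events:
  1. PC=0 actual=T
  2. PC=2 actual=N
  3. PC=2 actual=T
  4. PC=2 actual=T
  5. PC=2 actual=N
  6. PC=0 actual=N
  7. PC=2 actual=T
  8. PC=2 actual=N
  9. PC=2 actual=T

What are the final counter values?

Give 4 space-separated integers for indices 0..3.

Answer: 1 1 2 1

Derivation:
Ev 1: PC=0 idx=0 pred=N actual=T -> ctr[0]=2
Ev 2: PC=2 idx=2 pred=N actual=N -> ctr[2]=0
Ev 3: PC=2 idx=2 pred=N actual=T -> ctr[2]=1
Ev 4: PC=2 idx=2 pred=N actual=T -> ctr[2]=2
Ev 5: PC=2 idx=2 pred=T actual=N -> ctr[2]=1
Ev 6: PC=0 idx=0 pred=T actual=N -> ctr[0]=1
Ev 7: PC=2 idx=2 pred=N actual=T -> ctr[2]=2
Ev 8: PC=2 idx=2 pred=T actual=N -> ctr[2]=1
Ev 9: PC=2 idx=2 pred=N actual=T -> ctr[2]=2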